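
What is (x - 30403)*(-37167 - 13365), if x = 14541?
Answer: 801538584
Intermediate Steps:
(x - 30403)*(-37167 - 13365) = (14541 - 30403)*(-37167 - 13365) = -15862*(-50532) = 801538584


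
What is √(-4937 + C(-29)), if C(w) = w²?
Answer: 64*I ≈ 64.0*I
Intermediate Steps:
√(-4937 + C(-29)) = √(-4937 + (-29)²) = √(-4937 + 841) = √(-4096) = 64*I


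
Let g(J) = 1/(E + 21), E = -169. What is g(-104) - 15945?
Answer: -2359861/148 ≈ -15945.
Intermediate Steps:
g(J) = -1/148 (g(J) = 1/(-169 + 21) = 1/(-148) = -1/148)
g(-104) - 15945 = -1/148 - 15945 = -2359861/148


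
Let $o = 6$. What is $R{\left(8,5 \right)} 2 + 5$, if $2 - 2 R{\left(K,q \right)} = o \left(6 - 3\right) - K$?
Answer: $-3$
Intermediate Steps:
$R{\left(K,q \right)} = -8 + \frac{K}{2}$ ($R{\left(K,q \right)} = 1 - \frac{6 \left(6 - 3\right) - K}{2} = 1 - \frac{6 \cdot 3 - K}{2} = 1 - \frac{18 - K}{2} = 1 + \left(-9 + \frac{K}{2}\right) = -8 + \frac{K}{2}$)
$R{\left(8,5 \right)} 2 + 5 = \left(-8 + \frac{1}{2} \cdot 8\right) 2 + 5 = \left(-8 + 4\right) 2 + 5 = \left(-4\right) 2 + 5 = -8 + 5 = -3$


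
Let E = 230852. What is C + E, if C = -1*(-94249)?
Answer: 325101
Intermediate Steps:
C = 94249
C + E = 94249 + 230852 = 325101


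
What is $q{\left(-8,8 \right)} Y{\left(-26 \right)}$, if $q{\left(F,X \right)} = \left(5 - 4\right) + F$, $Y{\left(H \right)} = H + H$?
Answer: $364$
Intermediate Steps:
$Y{\left(H \right)} = 2 H$
$q{\left(F,X \right)} = 1 + F$
$q{\left(-8,8 \right)} Y{\left(-26 \right)} = \left(1 - 8\right) 2 \left(-26\right) = \left(-7\right) \left(-52\right) = 364$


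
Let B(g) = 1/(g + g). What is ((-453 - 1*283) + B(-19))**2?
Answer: 782264961/1444 ≈ 5.4174e+5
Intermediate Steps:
B(g) = 1/(2*g)
((-453 - 1*283) + B(-19))**2 = ((-453 - 1*283) + (1/2)/(-19))**2 = ((-453 - 283) + (1/2)*(-1/19))**2 = (-736 - 1/38)**2 = (-27969/38)**2 = 782264961/1444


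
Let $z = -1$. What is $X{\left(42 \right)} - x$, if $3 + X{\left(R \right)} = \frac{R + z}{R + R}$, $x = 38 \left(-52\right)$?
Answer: $\frac{165773}{84} \approx 1973.5$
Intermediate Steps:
$x = -1976$
$X{\left(R \right)} = -3 + \frac{-1 + R}{2 R}$ ($X{\left(R \right)} = -3 + \frac{R - 1}{R + R} = -3 + \frac{-1 + R}{2 R}$)
$X{\left(42 \right)} - x = \frac{-1 - 210}{2 \cdot 42} - -1976 = \frac{1}{2} \cdot \frac{1}{42} \left(-1 - 210\right) + 1976 = \frac{1}{2} \cdot \frac{1}{42} \left(-211\right) + 1976 = - \frac{211}{84} + 1976 = \frac{165773}{84}$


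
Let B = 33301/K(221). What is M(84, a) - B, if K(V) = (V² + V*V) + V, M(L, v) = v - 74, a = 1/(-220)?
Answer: -1601284963/21538660 ≈ -74.345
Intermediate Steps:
a = -1/220 ≈ -0.0045455
M(L, v) = -74 + v
K(V) = V + 2*V² (K(V) = (V² + V²) + V = 2*V² + V = V + 2*V²)
B = 33301/97903 (B = 33301/((221*(1 + 2*221))) = 33301/((221*(1 + 442))) = 33301/((221*443)) = 33301/97903 ≈ 0.34014)
M(84, a) - B = (-74 - 1/220) - 1*33301/97903 = -16281/220 - 33301/97903 = -1601284963/21538660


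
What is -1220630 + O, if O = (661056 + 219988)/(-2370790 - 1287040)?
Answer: -2232428956972/1828915 ≈ -1.2206e+6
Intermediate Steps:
O = -440522/1828915 (O = 881044/(-3657830) = 881044*(-1/3657830) = -440522/1828915 ≈ -0.24087)
-1220630 + O = -1220630 - 440522/1828915 = -2232428956972/1828915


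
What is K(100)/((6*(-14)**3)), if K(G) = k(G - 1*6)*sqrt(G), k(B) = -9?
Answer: 15/2744 ≈ 0.0054665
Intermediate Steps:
K(G) = -9*sqrt(G)
K(100)/((6*(-14)**3)) = (-9*sqrt(100))/((6*(-14)**3)) = (-9*10)/((6*(-2744))) = -90/(-16464) = -90*(-1/16464) = 15/2744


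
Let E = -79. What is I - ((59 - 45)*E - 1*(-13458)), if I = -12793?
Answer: -25145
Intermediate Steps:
I - ((59 - 45)*E - 1*(-13458)) = -12793 - ((59 - 45)*(-79) - 1*(-13458)) = -12793 - (14*(-79) + 13458) = -12793 - (-1106 + 13458) = -12793 - 1*12352 = -12793 - 12352 = -25145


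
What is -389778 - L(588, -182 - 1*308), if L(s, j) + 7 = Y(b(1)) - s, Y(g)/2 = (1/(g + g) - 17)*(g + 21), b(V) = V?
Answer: -388457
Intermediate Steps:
Y(g) = 2*(-17 + 1/(2*g))*(21 + g) (Y(g) = 2*((1/(g + g) - 17)*(g + 21)) = 2*((1/(2*g) - 17)*(21 + g)) = 2*((-17 + 1/(2*g))*(21 + g)) = 2*(-17 + 1/(2*g))*(21 + g))
L(s, j) = -733 - s (L(s, j) = -7 + ((-713 - 34*1 + 21/1) - s) = -7 + ((-713 - 34 + 21*1) - s) = -7 + ((-713 - 34 + 21) - s) = -7 + (-726 - s) = -733 - s)
-389778 - L(588, -182 - 1*308) = -389778 - (-733 - 1*588) = -389778 - (-733 - 588) = -389778 - 1*(-1321) = -389778 + 1321 = -388457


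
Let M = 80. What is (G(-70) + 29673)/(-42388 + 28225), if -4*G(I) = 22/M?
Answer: -4747669/2266080 ≈ -2.0951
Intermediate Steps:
G(I) = -11/160 (G(I) = -11/(2*80) = -¼*11/40 = -11/160)
(G(-70) + 29673)/(-42388 + 28225) = (-11/160 + 29673)/(-42388 + 28225) = (4747669/160)/(-14163) = (4747669/160)*(-1/14163) = -4747669/2266080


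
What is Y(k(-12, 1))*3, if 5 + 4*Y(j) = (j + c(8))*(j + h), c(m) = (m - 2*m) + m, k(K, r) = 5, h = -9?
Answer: -75/4 ≈ -18.750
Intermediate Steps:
c(m) = 0 (c(m) = -m + m = 0)
Y(j) = -5/4 + j*(-9 + j)/4 (Y(j) = -5/4 + ((j + 0)*(j - 9))/4 = -5/4 + (j*(-9 + j))/4 = -5/4 + j*(-9 + j)/4)
Y(k(-12, 1))*3 = (-5/4 - 9/4*5 + (¼)*5²)*3 = (-5/4 - 45/4 + (¼)*25)*3 = (-5/4 - 45/4 + 25/4)*3 = -25/4*3 = -75/4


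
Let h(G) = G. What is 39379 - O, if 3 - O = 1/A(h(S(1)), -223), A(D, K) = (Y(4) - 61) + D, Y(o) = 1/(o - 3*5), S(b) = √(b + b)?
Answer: 8886017600/225671 - 121*√2/451342 ≈ 39376.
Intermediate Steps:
S(b) = √2*√b (S(b) = √(2*b) = √2*√b)
Y(o) = 1/(-15 + o) (Y(o) = 1/(o - 15) = 1/(-15 + o))
A(D, K) = -672/11 + D (A(D, K) = (1/(-15 + 4) - 61) + D = (1/(-11) - 61) + D = (-1/11 - 61) + D = -672/11 + D)
O = 3 - 1/(-672/11 + √2) (O = 3 - 1/(-672/11 + √2*√1) = 3 - 1/(-672/11 + √2*1) = 3 - 1/(-672/11 + √2) ≈ 3.0168)
39379 - O = 39379 - (680709/225671 + 121*√2/451342) = 39379 + (-680709/225671 - 121*√2/451342) = 8886017600/225671 - 121*√2/451342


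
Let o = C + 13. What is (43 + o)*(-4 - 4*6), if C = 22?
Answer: -2184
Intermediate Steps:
o = 35 (o = 22 + 13 = 35)
(43 + o)*(-4 - 4*6) = (43 + 35)*(-4 - 4*6) = 78*(-4 - 24) = 78*(-28) = -2184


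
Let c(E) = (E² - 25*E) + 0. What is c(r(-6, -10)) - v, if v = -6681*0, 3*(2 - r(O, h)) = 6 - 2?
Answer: -146/9 ≈ -16.222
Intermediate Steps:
r(O, h) = ⅔ (r(O, h) = 2 - (6 - 2)/3 = 2 - ⅓*4 = 2 - 4/3 = ⅔)
v = 0
c(E) = E² - 25*E
c(r(-6, -10)) - v = 2*(-25 + ⅔)/3 - 1*0 = (⅔)*(-73/3) + 0 = -146/9 + 0 = -146/9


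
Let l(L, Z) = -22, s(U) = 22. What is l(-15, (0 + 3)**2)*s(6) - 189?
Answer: -673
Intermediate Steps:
l(-15, (0 + 3)**2)*s(6) - 189 = -22*22 - 189 = -484 - 189 = -673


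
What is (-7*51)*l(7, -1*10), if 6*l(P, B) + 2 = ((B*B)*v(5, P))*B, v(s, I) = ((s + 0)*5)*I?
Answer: 10412619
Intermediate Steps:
v(s, I) = 5*I*s (v(s, I) = (s*5)*I = (5*s)*I = 5*I*s)
l(P, B) = -⅓ + 25*P*B³/6 (l(P, B) = -⅓ + (((B*B)*(5*P*5))*B)/6 = -⅓ + ((B²*(25*P))*B)/6 = -⅓ + ((25*P*B²)*B)/6 = -⅓ + (25*P*B³)/6 = -⅓ + 25*P*B³/6)
(-7*51)*l(7, -1*10) = (-7*51)*(-⅓ + (25/6)*7*(-1*10)³) = -357*(-⅓ + (25/6)*7*(-10)³) = -357*(-⅓ + (25/6)*7*(-1000)) = -357*(-⅓ - 87500/3) = -357*(-29167) = 10412619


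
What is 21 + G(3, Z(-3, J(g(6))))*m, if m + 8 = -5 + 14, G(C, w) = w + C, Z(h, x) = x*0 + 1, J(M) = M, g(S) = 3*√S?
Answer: 25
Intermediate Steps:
Z(h, x) = 1 (Z(h, x) = 0 + 1 = 1)
G(C, w) = C + w
m = 1 (m = -8 + (-5 + 14) = -8 + 9 = 1)
21 + G(3, Z(-3, J(g(6))))*m = 21 + (3 + 1)*1 = 21 + 4*1 = 21 + 4 = 25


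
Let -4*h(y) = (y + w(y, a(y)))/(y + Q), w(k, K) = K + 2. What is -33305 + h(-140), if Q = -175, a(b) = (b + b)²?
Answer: -20943019/630 ≈ -33243.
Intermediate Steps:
a(b) = 4*b² (a(b) = (2*b)² = 4*b²)
w(k, K) = 2 + K
h(y) = -(2 + y + 4*y²)/(4*(-175 + y)) (h(y) = -(y + (2 + 4*y²))/(4*(y - 175)) = -(2 + y + 4*y²)/(4*(-175 + y)))
-33305 + h(-140) = -33305 + (-2 - 1*(-140) - 4*(-140)²)/(4*(-175 - 140)) = -33305 + (¼)*(-2 + 140 - 4*19600)/(-315) = -33305 + (¼)*(-1/315)*(-2 + 140 - 78400) = -33305 + (¼)*(-1/315)*(-78262) = -33305 + 39131/630 = -20943019/630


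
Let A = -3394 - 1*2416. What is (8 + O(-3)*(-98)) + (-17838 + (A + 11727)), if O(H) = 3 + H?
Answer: -11913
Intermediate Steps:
A = -5810 (A = -3394 - 2416 = -5810)
(8 + O(-3)*(-98)) + (-17838 + (A + 11727)) = (8 + (3 - 3)*(-98)) + (-17838 + (-5810 + 11727)) = (8 + 0*(-98)) + (-17838 + 5917) = (8 + 0) - 11921 = 8 - 11921 = -11913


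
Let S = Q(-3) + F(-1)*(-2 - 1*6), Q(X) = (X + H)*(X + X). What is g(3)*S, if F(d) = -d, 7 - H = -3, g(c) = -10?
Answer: 500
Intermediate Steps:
H = 10 (H = 7 - 1*(-3) = 7 + 3 = 10)
Q(X) = 2*X*(10 + X) (Q(X) = (X + 10)*(X + X) = (10 + X)*(2*X) = 2*X*(10 + X))
S = -50 (S = 2*(-3)*(10 - 3) + (-1*(-1))*(-2 - 1*6) = 2*(-3)*7 + 1*(-2 - 6) = -42 + 1*(-8) = -42 - 8 = -50)
g(3)*S = -10*(-50) = 500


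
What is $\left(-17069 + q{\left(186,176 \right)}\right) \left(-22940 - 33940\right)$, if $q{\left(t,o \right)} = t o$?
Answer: $-891138960$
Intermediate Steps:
$q{\left(t,o \right)} = o t$
$\left(-17069 + q{\left(186,176 \right)}\right) \left(-22940 - 33940\right) = \left(-17069 + 176 \cdot 186\right) \left(-22940 - 33940\right) = \left(-17069 + 32736\right) \left(-56880\right) = 15667 \left(-56880\right) = -891138960$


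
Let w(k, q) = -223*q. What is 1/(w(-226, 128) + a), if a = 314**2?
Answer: 1/70052 ≈ 1.4275e-5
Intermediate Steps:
a = 98596
1/(w(-226, 128) + a) = 1/(-223*128 + 98596) = 1/(-28544 + 98596) = 1/70052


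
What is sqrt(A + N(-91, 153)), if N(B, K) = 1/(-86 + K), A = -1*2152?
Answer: I*sqrt(9660261)/67 ≈ 46.389*I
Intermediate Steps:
A = -2152
sqrt(A + N(-91, 153)) = sqrt(-2152 + 1/(-86 + 153)) = sqrt(-2152 + 1/67) = sqrt(-144183/67) = I*sqrt(9660261)/67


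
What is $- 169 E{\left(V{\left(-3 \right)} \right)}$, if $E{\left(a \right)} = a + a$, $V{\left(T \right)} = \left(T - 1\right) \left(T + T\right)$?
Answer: $-8112$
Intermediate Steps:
$V{\left(T \right)} = 2 T \left(-1 + T\right)$ ($V{\left(T \right)} = \left(-1 + T\right) 2 T = 2 T \left(-1 + T\right)$)
$E{\left(a \right)} = 2 a$
$- 169 E{\left(V{\left(-3 \right)} \right)} = - 169 \cdot 2 \cdot 2 \left(-3\right) \left(-1 - 3\right) = - 169 \cdot 2 \cdot 2 \left(-3\right) \left(-4\right) = - 169 \cdot 2 \cdot 24 = \left(-169\right) 48 = -8112$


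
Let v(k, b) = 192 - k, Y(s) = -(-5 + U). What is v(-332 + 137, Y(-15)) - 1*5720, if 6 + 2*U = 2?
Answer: -5333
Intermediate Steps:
U = -2 (U = -3 + (½)*2 = -3 + 1 = -2)
Y(s) = 7 (Y(s) = -(-5 - 2) = -1*(-7) = 7)
v(-332 + 137, Y(-15)) - 1*5720 = (192 - (-332 + 137)) - 1*5720 = (192 - 1*(-195)) - 5720 = (192 + 195) - 5720 = 387 - 5720 = -5333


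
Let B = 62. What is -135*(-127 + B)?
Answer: 8775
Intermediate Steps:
-135*(-127 + B) = -135*(-127 + 62) = -135*(-65) = 8775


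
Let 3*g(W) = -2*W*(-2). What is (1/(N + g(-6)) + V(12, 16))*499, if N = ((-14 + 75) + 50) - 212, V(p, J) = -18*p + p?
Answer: -11096263/109 ≈ -1.0180e+5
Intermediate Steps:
V(p, J) = -17*p
N = -101 (N = (61 + 50) - 212 = 111 - 212 = -101)
g(W) = 4*W/3 (g(W) = (-2*W*(-2))/3 = (4*W)/3 = 4*W/3)
(1/(N + g(-6)) + V(12, 16))*499 = (1/(-101 + (4/3)*(-6)) - 17*12)*499 = (1/(-101 - 8) - 204)*499 = (1/(-109) - 204)*499 = (-1/109 - 204)*499 = -22237/109*499 = -11096263/109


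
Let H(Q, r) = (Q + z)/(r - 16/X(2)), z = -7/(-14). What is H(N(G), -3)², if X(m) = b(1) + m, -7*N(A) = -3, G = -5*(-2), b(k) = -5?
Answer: 1521/9604 ≈ 0.15837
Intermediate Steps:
G = 10
N(A) = 3/7 (N(A) = -⅐*(-3) = 3/7)
z = ½ (z = -7*(-1/14) = ½ ≈ 0.50000)
X(m) = -5 + m
H(Q, r) = (½ + Q)/(16/3 + r) (H(Q, r) = (Q + ½)/(r - 16/(-5 + 2)) = (½ + Q)/(r - 16/(-3)) = (½ + Q)/(r - 16*(-⅓)) = (½ + Q)/(r + 16/3) = (½ + Q)/(16/3 + r))
H(N(G), -3)² = (3*(1 + 2*(3/7))/(2*(16 + 3*(-3))))² = (3*(1 + 6/7)/(2*(16 - 9)))² = ((3/2)*(13/7)/7)² = ((3/2)*(⅐)*(13/7))² = (39/98)² = 1521/9604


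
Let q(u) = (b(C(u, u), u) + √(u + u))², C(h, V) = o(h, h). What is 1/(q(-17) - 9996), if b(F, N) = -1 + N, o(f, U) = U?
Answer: I/(2*(-4853*I + 18*√34)) ≈ -0.00010298 + 2.2272e-6*I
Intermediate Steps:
C(h, V) = h
q(u) = (-1 + u + √2*√u)² (q(u) = ((-1 + u) + √(u + u))² = ((-1 + u) + √(2*u))² = ((-1 + u) + √2*√u)² = (-1 + u + √2*√u)²)
1/(q(-17) - 9996) = 1/((-1 - 17 + √2*√(-17))² - 9996) = 1/((-1 - 17 + √2*(I*√17))² - 9996) = 1/((-1 - 17 + I*√34)² - 9996) = 1/((-18 + I*√34)² - 9996) = 1/(-9996 + (-18 + I*√34)²)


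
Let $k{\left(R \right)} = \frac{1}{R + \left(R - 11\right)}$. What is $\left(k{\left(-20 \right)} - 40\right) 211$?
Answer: $- \frac{430651}{51} \approx -8444.1$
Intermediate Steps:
$k{\left(R \right)} = \frac{1}{-11 + 2 R}$ ($k{\left(R \right)} = \frac{1}{R + \left(-11 + R\right)} = \frac{1}{-11 + 2 R}$)
$\left(k{\left(-20 \right)} - 40\right) 211 = \left(\frac{1}{-11 + 2 \left(-20\right)} - 40\right) 211 = \left(\frac{1}{-11 - 40} - 40\right) 211 = \left(\frac{1}{-51} - 40\right) 211 = \left(- \frac{1}{51} - 40\right) 211 = \left(- \frac{2041}{51}\right) 211 = - \frac{430651}{51}$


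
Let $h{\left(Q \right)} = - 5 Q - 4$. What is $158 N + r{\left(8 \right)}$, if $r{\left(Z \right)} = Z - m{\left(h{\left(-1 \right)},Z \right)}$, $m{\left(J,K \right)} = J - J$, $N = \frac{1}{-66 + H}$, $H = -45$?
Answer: $\frac{730}{111} \approx 6.5766$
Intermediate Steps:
$N = - \frac{1}{111}$ ($N = \frac{1}{-66 - 45} = \frac{1}{-111} = - \frac{1}{111} \approx -0.009009$)
$h{\left(Q \right)} = -4 - 5 Q$
$m{\left(J,K \right)} = 0$
$r{\left(Z \right)} = Z$ ($r{\left(Z \right)} = Z - 0 = Z + 0 = Z$)
$158 N + r{\left(8 \right)} = 158 \left(- \frac{1}{111}\right) + 8 = - \frac{158}{111} + 8 = \frac{730}{111}$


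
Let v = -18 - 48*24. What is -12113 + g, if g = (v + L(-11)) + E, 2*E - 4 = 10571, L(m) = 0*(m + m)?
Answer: -15991/2 ≈ -7995.5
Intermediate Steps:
L(m) = 0 (L(m) = 0*(2*m) = 0)
v = -1170 (v = -18 - 1152 = -1170)
E = 10575/2 (E = 2 + (½)*10571 = 2 + 10571/2 = 10575/2 ≈ 5287.5)
g = 8235/2 (g = (-1170 + 0) + 10575/2 = -1170 + 10575/2 = 8235/2 ≈ 4117.5)
-12113 + g = -12113 + 8235/2 = -15991/2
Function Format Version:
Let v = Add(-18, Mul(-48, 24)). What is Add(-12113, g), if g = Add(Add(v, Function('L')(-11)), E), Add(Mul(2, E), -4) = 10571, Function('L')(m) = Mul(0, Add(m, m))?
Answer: Rational(-15991, 2) ≈ -7995.5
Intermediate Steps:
Function('L')(m) = 0 (Function('L')(m) = Mul(0, Mul(2, m)) = 0)
v = -1170 (v = Add(-18, -1152) = -1170)
E = Rational(10575, 2) (E = Add(2, Mul(Rational(1, 2), 10571)) = Add(2, Rational(10571, 2)) = Rational(10575, 2) ≈ 5287.5)
g = Rational(8235, 2) (g = Add(Add(-1170, 0), Rational(10575, 2)) = Add(-1170, Rational(10575, 2)) = Rational(8235, 2) ≈ 4117.5)
Add(-12113, g) = Add(-12113, Rational(8235, 2)) = Rational(-15991, 2)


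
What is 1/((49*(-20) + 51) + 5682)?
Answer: 1/4753 ≈ 0.00021039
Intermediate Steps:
1/((49*(-20) + 51) + 5682) = 1/((-980 + 51) + 5682) = 1/(-929 + 5682) = 1/4753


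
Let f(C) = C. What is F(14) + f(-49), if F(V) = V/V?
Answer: -48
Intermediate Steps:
F(V) = 1
F(14) + f(-49) = 1 - 49 = -48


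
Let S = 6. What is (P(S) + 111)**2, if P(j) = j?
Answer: 13689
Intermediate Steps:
(P(S) + 111)**2 = (6 + 111)**2 = 117**2 = 13689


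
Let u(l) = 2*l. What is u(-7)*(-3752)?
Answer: 52528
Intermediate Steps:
u(-7)*(-3752) = (2*(-7))*(-3752) = -14*(-3752) = 52528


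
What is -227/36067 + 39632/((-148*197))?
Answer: -359006439/262892363 ≈ -1.3656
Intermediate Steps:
-227/36067 + 39632/((-148*197)) = -227*1/36067 + 39632/(-29156) = -227/36067 + 39632*(-1/29156) = -227/36067 - 9908/7289 = -359006439/262892363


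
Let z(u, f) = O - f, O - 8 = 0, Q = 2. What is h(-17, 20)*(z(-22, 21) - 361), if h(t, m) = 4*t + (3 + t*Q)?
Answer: 37026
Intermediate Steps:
O = 8 (O = 8 + 0 = 8)
h(t, m) = 3 + 6*t (h(t, m) = 4*t + (3 + t*2) = 4*t + (3 + 2*t) = 3 + 6*t)
z(u, f) = 8 - f
h(-17, 20)*(z(-22, 21) - 361) = (3 + 6*(-17))*((8 - 1*21) - 361) = (3 - 102)*((8 - 21) - 361) = -99*(-13 - 361) = -99*(-374) = 37026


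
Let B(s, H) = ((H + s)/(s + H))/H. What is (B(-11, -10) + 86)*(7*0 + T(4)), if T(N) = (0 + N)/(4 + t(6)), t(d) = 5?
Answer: 1718/45 ≈ 38.178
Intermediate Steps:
B(s, H) = 1/H (B(s, H) = ((H + s)/(H + s))/H = 1/H)
T(N) = N/9 (T(N) = (0 + N)/(4 + 5) = N/9)
(B(-11, -10) + 86)*(7*0 + T(4)) = (1/(-10) + 86)*(7*0 + (1/9)*4) = (-1/10 + 86)*(0 + 4/9) = (859/10)*(4/9) = 1718/45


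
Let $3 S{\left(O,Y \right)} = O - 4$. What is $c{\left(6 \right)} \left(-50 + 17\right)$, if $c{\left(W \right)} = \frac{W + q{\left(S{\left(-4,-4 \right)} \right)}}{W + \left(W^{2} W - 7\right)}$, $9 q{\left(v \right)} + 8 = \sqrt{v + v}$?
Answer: $- \frac{506}{645} - \frac{44 i \sqrt{3}}{1935} \approx -0.7845 - 0.039385 i$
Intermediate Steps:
$S{\left(O,Y \right)} = - \frac{4}{3} + \frac{O}{3}$ ($S{\left(O,Y \right)} = \frac{O - 4}{3} = \frac{-4 + O}{3} = - \frac{4}{3} + \frac{O}{3}$)
$q{\left(v \right)} = - \frac{8}{9} + \frac{\sqrt{2} \sqrt{v}}{9}$ ($q{\left(v \right)} = - \frac{8}{9} + \frac{\sqrt{v + v}}{9} = - \frac{8}{9} + \frac{\sqrt{2 v}}{9} = - \frac{8}{9} + \frac{\sqrt{2} \sqrt{v}}{9}$)
$c{\left(W \right)} = \frac{- \frac{8}{9} + W + \frac{4 i \sqrt{3}}{27}}{-7 + W + W^{3}}$ ($c{\left(W \right)} = \frac{W - \left(\frac{8}{9} - \frac{\sqrt{2} \sqrt{- \frac{4}{3} + \frac{1}{3} \left(-4\right)}}{9}\right)}{W + \left(W^{2} W - 7\right)} = \frac{W - \left(\frac{8}{9} - \frac{\sqrt{2} \sqrt{- \frac{4}{3} - \frac{4}{3}}}{9}\right)}{W + \left(W^{3} - 7\right)} = \frac{W - \left(\frac{8}{9} - \frac{\sqrt{2} \sqrt{- \frac{8}{3}}}{9}\right)}{W + \left(-7 + W^{3}\right)} = \frac{W - \left(\frac{8}{9} - \frac{\sqrt{2} \frac{2 i \sqrt{6}}{3}}{9}\right)}{-7 + W + W^{3}} = \frac{W - \left(\frac{8}{9} - \frac{4 i \sqrt{3}}{27}\right)}{-7 + W + W^{3}} = \frac{- \frac{8}{9} + W + \frac{4 i \sqrt{3}}{27}}{-7 + W + W^{3}}$)
$c{\left(6 \right)} \left(-50 + 17\right) = \frac{- \frac{8}{9} + 6 + \frac{4 i \sqrt{3}}{27}}{-7 + 6 + 6^{3}} \left(-50 + 17\right) = \frac{\frac{46}{9} + \frac{4 i \sqrt{3}}{27}}{-7 + 6 + 216} \left(-33\right) = \frac{\frac{46}{9} + \frac{4 i \sqrt{3}}{27}}{215} \left(-33\right) = \left(\frac{46}{1935} + \frac{4 i \sqrt{3}}{5805}\right) \left(-33\right) = - \frac{506}{645} - \frac{44 i \sqrt{3}}{1935}$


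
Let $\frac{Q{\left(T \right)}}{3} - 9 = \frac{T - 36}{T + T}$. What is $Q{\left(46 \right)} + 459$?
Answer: $\frac{22371}{46} \approx 486.33$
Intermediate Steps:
$Q{\left(T \right)} = 27 + \frac{3 \left(-36 + T\right)}{2 T}$ ($Q{\left(T \right)} = 27 + 3 \frac{T - 36}{T + T} = 27 + 3 \frac{-36 + T}{2 T} = 27 + \frac{3 \left(-36 + T\right)}{2 T}$)
$Q{\left(46 \right)} + 459 = \left(\frac{57}{2} - \frac{54}{46}\right) + 459 = \left(\frac{57}{2} - \frac{27}{23}\right) + 459 = \frac{1257}{46} + 459 = \frac{22371}{46}$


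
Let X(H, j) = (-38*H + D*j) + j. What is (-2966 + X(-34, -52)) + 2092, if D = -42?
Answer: 2550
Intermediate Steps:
X(H, j) = -41*j - 38*H (X(H, j) = (-38*H - 42*j) + j = (-42*j - 38*H) + j = -41*j - 38*H)
(-2966 + X(-34, -52)) + 2092 = (-2966 + (-41*(-52) - 38*(-34))) + 2092 = (-2966 + (2132 + 1292)) + 2092 = (-2966 + 3424) + 2092 = 458 + 2092 = 2550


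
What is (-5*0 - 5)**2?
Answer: 25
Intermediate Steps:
(-5*0 - 5)**2 = (0 - 5)**2 = (-5)**2 = 25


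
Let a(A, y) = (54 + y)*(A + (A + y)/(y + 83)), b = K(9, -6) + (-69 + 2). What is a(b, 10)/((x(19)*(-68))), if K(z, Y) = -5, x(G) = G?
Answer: 3488/969 ≈ 3.5996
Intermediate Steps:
b = -72 (b = -5 + (-69 + 2) = -5 - 67 = -72)
a(A, y) = (54 + y)*(A + (A + y)/(83 + y))
a(b, 10)/((x(19)*(-68))) = ((10**2 + 54*10 + 4536*(-72) - 72*10**2 + 138*(-72)*10)/(83 + 10))/((19*(-68))) = ((100 + 540 - 326592 - 72*100 - 99360)/93)/(-1292) = ((100 + 540 - 326592 - 7200 - 99360)/93)*(-1/1292) = ((1/93)*(-432512))*(-1/1292) = -13952/3*(-1/1292) = 3488/969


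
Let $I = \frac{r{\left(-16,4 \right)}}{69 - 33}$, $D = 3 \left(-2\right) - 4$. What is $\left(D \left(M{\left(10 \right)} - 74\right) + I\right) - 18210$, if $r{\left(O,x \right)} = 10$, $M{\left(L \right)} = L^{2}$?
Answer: $- \frac{332455}{18} \approx -18470.0$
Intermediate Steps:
$D = -10$ ($D = -6 - 4 = -10$)
$I = \frac{5}{18}$ ($I = \frac{1}{69 - 33} \cdot 10 = \frac{1}{36} \cdot 10 = \frac{5}{18} \approx 0.27778$)
$\left(D \left(M{\left(10 \right)} - 74\right) + I\right) - 18210 = \left(- 10 \left(10^{2} - 74\right) + \frac{5}{18}\right) - 18210 = \left(- 10 \left(100 - 74\right) + \frac{5}{18}\right) - 18210 = \left(\left(-10\right) 26 + \frac{5}{18}\right) - 18210 = \left(-260 + \frac{5}{18}\right) - 18210 = - \frac{4675}{18} - 18210 = - \frac{332455}{18}$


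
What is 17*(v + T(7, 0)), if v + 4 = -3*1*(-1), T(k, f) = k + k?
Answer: 221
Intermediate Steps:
T(k, f) = 2*k
v = -1 (v = -4 - 3*1*(-1) = -4 - 3*(-1) = -4 + 3 = -1)
17*(v + T(7, 0)) = 17*(-1 + 2*7) = 17*(-1 + 14) = 17*13 = 221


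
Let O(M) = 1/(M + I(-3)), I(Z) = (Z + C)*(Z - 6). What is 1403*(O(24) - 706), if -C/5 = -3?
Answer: -83204915/84 ≈ -9.9054e+5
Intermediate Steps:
C = 15 (C = -5*(-3) = 15)
I(Z) = (-6 + Z)*(15 + Z) (I(Z) = (Z + 15)*(Z - 6) = (15 + Z)*(-6 + Z) = (-6 + Z)*(15 + Z))
O(M) = 1/(-108 + M) (O(M) = 1/(M + (-90 + (-3)**2 + 9*(-3))) = 1/(M + (-90 + 9 - 27)) = 1/(M - 108) = 1/(-108 + M))
1403*(O(24) - 706) = 1403*(1/(-108 + 24) - 706) = 1403*(1/(-84) - 706) = 1403*(-1/84 - 706) = 1403*(-59305/84) = -83204915/84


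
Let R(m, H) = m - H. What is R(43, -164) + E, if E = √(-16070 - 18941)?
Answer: 207 + I*√35011 ≈ 207.0 + 187.11*I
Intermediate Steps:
E = I*√35011 (E = √(-35011) = I*√35011 ≈ 187.11*I)
R(43, -164) + E = (43 - 1*(-164)) + I*√35011 = (43 + 164) + I*√35011 = 207 + I*√35011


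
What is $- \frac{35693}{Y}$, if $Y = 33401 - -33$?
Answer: $- \frac{35693}{33434} \approx -1.0676$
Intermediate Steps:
$Y = 33434$ ($Y = 33401 + 33 = 33434$)
$- \frac{35693}{Y} = - \frac{35693}{33434}$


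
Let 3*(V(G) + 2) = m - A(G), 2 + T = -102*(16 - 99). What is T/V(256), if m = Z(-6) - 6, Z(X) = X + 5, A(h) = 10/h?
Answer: -3250176/1669 ≈ -1947.4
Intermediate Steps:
Z(X) = 5 + X
T = 8464 (T = -2 - 102*(16 - 99) = -2 - 102*(-83) = -2 + 8466 = 8464)
m = -7 (m = (5 - 6) - 6 = -1 - 6 = -7)
V(G) = -13/3 - 10/(3*G) (V(G) = -2 + (-7 - 10/G)/3 = -2 + (-7/3 - 10/(3*G)) = -13/3 - 10/(3*G))
T/V(256) = 8464/(((⅓)*(-10 - 13*256)/256)) = 8464/(((⅓)*(1/256)*(-10 - 3328))) = 8464/(((⅓)*(1/256)*(-3338))) = 8464/(-1669/384) = 8464*(-384/1669) = -3250176/1669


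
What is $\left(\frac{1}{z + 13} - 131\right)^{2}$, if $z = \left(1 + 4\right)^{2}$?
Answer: $\frac{24770529}{1444} \approx 17154.0$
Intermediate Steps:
$z = 25$ ($z = 5^{2} = 25$)
$\left(\frac{1}{z + 13} - 131\right)^{2} = \left(\frac{1}{25 + 13} - 131\right)^{2} = \left(\frac{1}{38} - 131\right)^{2} = \left(- \frac{4977}{38}\right)^{2} = \frac{24770529}{1444}$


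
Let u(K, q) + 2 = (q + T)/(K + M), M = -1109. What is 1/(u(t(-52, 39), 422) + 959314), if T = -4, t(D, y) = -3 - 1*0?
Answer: 556/533377263 ≈ 1.0424e-6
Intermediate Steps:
t(D, y) = -3 (t(D, y) = -3 + 0 = -3)
u(K, q) = -2 + (-4 + q)/(-1109 + K) (u(K, q) = -2 + (q - 4)/(K - 1109) = -2 + (-4 + q)/(-1109 + K))
1/(u(t(-52, 39), 422) + 959314) = 1/((2214 + 422 - 2*(-3))/(-1109 - 3) + 959314) = 1/((2214 + 422 + 6)/(-1112) + 959314) = 1/(-1/1112*2642 + 959314) = 1/(-1321/556 + 959314) = 1/(533377263/556) = 556/533377263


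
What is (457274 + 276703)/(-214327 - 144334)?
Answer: -733977/358661 ≈ -2.0464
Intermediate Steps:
(457274 + 276703)/(-214327 - 144334) = 733977/(-358661) = 733977*(-1/358661) = -733977/358661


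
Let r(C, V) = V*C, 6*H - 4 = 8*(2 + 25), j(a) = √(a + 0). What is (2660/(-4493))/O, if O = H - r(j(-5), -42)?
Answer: -21945/10275491 + 25137*I*√5/10275491 ≈ -0.0021357 + 0.0054701*I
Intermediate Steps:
j(a) = √a
H = 110/3 (H = ⅔ + (8*(2 + 25))/6 = ⅔ + (8*27)/6 = ⅔ + (⅙)*216 = ⅔ + 36 = 110/3 ≈ 36.667)
r(C, V) = C*V
O = 110/3 + 42*I*√5 (O = 110/3 - √(-5)*(-42) = 110/3 - I*√5*(-42) = 110/3 - (-42)*I*√5 = 110/3 + 42*I*√5 ≈ 36.667 + 93.915*I)
(2660/(-4493))/O = (2660/(-4493))/(110/3 + 42*I*√5) = (2660*(-1/4493))/(110/3 + 42*I*√5) = -2660/(4493*(110/3 + 42*I*√5))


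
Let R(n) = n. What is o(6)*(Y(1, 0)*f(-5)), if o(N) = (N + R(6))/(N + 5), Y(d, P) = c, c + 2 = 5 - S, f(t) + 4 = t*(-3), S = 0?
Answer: 36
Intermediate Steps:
f(t) = -4 - 3*t (f(t) = -4 + t*(-3) = -4 - 3*t)
c = 3 (c = -2 + (5 - 1*0) = -2 + (5 + 0) = -2 + 5 = 3)
Y(d, P) = 3
o(N) = (6 + N)/(5 + N) (o(N) = (N + 6)/(N + 5) = (6 + N)/(5 + N))
o(6)*(Y(1, 0)*f(-5)) = ((6 + 6)/(5 + 6))*(3*(-4 - 3*(-5))) = (12/11)*(3*(-4 + 15)) = ((1/11)*12)*(3*11) = (12/11)*33 = 36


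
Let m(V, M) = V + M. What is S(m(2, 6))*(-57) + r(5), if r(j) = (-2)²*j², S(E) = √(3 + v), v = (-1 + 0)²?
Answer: -14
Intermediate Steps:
m(V, M) = M + V
v = 1 (v = (-1)² = 1)
S(E) = 2 (S(E) = √(3 + 1) = √4 = 2)
r(j) = 4*j²
S(m(2, 6))*(-57) + r(5) = 2*(-57) + 4*5² = -114 + 4*25 = -114 + 100 = -14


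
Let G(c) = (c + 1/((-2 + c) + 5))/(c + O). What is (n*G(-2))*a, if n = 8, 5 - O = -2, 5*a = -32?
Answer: 256/25 ≈ 10.240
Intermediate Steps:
a = -32/5 (a = (1/5)*(-32) = -32/5 ≈ -6.4000)
O = 7 (O = 5 - 1*(-2) = 5 + 2 = 7)
G(c) = (c + 1/(3 + c))/(7 + c) (G(c) = (c + 1/((-2 + c) + 5))/(c + 7) = (c + 1/(3 + c))/(7 + c))
(n*G(-2))*a = (8*((1 + (-2)**2 + 3*(-2))/(21 + (-2)**2 + 10*(-2))))*(-32/5) = (8*((1 + 4 - 6)/(21 + 4 - 20)))*(-32/5) = (8*(-1/5))*(-32/5) = -8/5*(-32/5) = 256/25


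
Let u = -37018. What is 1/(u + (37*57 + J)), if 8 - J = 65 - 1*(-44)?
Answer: -1/35010 ≈ -2.8563e-5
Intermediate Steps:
J = -101 (J = 8 - (65 - 1*(-44)) = 8 - (65 + 44) = 8 - 1*109 = 8 - 109 = -101)
1/(u + (37*57 + J)) = 1/(-37018 + (37*57 - 101)) = 1/(-37018 + (2109 - 101)) = 1/(-37018 + 2008) = 1/(-35010) = -1/35010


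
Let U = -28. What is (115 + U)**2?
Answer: 7569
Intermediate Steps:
(115 + U)**2 = (115 - 28)**2 = 87**2 = 7569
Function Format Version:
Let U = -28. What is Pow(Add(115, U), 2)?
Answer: 7569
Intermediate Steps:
Pow(Add(115, U), 2) = Pow(Add(115, -28), 2) = Pow(87, 2) = 7569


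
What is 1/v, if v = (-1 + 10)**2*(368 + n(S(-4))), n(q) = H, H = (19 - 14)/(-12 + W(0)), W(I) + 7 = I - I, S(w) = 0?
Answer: 19/565947 ≈ 3.3572e-5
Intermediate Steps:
W(I) = -7 (W(I) = -7 + (I - I) = -7 + 0 = -7)
H = -5/19 (H = (19 - 14)/(-12 - 7) = 5/(-19) = 5*(-1/19) = -5/19 ≈ -0.26316)
n(q) = -5/19
v = 565947/19 (v = (-1 + 10)**2*(368 - 5/19) = 9**2*(6987/19) = 81*(6987/19) = 565947/19 ≈ 29787.)
1/v = 1/(565947/19) = 19/565947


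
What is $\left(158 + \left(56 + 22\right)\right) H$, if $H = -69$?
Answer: $-16284$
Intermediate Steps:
$\left(158 + \left(56 + 22\right)\right) H = \left(158 + \left(56 + 22\right)\right) \left(-69\right) = \left(158 + 78\right) \left(-69\right) = 236 \left(-69\right) = -16284$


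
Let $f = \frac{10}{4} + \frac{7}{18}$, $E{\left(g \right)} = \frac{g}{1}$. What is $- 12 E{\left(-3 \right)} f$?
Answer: $104$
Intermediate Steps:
$E{\left(g \right)} = g$ ($E{\left(g \right)} = g 1 = g$)
$f = \frac{26}{9}$ ($f = 10 \cdot \frac{1}{4} + 7 \cdot \frac{1}{18} = \frac{5}{2} + \frac{7}{18} = \frac{26}{9} \approx 2.8889$)
$- 12 E{\left(-3 \right)} f = \left(-12\right) \left(-3\right) \frac{26}{9} = 36 \cdot \frac{26}{9} = 104$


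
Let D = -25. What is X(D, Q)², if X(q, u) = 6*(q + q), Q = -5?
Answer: 90000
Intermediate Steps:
X(q, u) = 12*q (X(q, u) = 6*(2*q) = 12*q)
X(D, Q)² = (12*(-25))² = (-300)² = 90000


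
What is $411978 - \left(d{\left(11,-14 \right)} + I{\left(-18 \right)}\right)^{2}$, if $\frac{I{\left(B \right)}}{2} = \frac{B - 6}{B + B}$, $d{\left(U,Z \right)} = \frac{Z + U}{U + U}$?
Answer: $\frac{1794569927}{4356} \approx 4.1198 \cdot 10^{5}$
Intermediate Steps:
$d{\left(U,Z \right)} = \frac{U + Z}{2 U}$
$I{\left(B \right)} = \frac{-6 + B}{B}$ ($I{\left(B \right)} = 2 \frac{B - 6}{B + B} = 2 \frac{-6 + B}{2 B} = \frac{-6 + B}{B}$)
$411978 - \left(d{\left(11,-14 \right)} + I{\left(-18 \right)}\right)^{2} = 411978 - \left(\frac{11 - 14}{2 \cdot 11} + \frac{-6 - 18}{-18}\right)^{2} = 411978 - \left(\frac{1}{2} \cdot \frac{1}{11} \left(-3\right) - - \frac{4}{3}\right)^{2} = 411978 - \left(- \frac{3}{22} + \frac{4}{3}\right)^{2} = 411978 - \left(\frac{79}{66}\right)^{2} = 411978 - \frac{6241}{4356} = \frac{1794569927}{4356}$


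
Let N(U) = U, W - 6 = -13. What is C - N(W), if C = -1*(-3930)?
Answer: 3937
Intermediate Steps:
W = -7 (W = 6 - 13 = -7)
C = 3930
C - N(W) = 3930 - 1*(-7) = 3930 + 7 = 3937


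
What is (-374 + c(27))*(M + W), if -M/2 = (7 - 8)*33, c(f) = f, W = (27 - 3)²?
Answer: -222774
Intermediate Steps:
W = 576 (W = 24² = 576)
M = 66 (M = -2*(7 - 8)*33 = -(-2)*33 = -2*(-33) = 66)
(-374 + c(27))*(M + W) = (-374 + 27)*(66 + 576) = -347*642 = -222774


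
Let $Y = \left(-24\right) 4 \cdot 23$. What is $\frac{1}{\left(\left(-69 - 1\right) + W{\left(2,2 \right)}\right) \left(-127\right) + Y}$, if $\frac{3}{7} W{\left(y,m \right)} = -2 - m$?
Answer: $\frac{3}{23602} \approx 0.00012711$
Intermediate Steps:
$W{\left(y,m \right)} = - \frac{14}{3} - \frac{7 m}{3}$ ($W{\left(y,m \right)} = \frac{7 \left(-2 - m\right)}{3} = - \frac{14}{3} - \frac{7 m}{3}$)
$Y = -2208$ ($Y = \left(-96\right) 23 = -2208$)
$\frac{1}{\left(\left(-69 - 1\right) + W{\left(2,2 \right)}\right) \left(-127\right) + Y} = \frac{1}{\left(\left(-69 - 1\right) - \frac{28}{3}\right) \left(-127\right) - 2208} = \frac{1}{\left(-70 - \frac{28}{3}\right) \left(-127\right) - 2208} = \frac{1}{\left(- \frac{238}{3}\right) \left(-127\right) - 2208} = \frac{1}{\frac{30226}{3} - 2208} = \frac{1}{\frac{23602}{3}} = \frac{3}{23602}$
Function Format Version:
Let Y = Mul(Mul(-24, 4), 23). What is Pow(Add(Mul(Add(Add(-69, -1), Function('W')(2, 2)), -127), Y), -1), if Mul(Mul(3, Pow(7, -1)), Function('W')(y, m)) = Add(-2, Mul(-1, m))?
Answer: Rational(3, 23602) ≈ 0.00012711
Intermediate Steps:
Function('W')(y, m) = Add(Rational(-14, 3), Mul(Rational(-7, 3), m)) (Function('W')(y, m) = Mul(Rational(7, 3), Add(-2, Mul(-1, m))) = Add(Rational(-14, 3), Mul(Rational(-7, 3), m)))
Y = -2208 (Y = Mul(-96, 23) = -2208)
Pow(Add(Mul(Add(Add(-69, -1), Function('W')(2, 2)), -127), Y), -1) = Pow(Add(Mul(Add(Add(-69, -1), Add(Rational(-14, 3), Mul(Rational(-7, 3), 2))), -127), -2208), -1) = Pow(Add(Mul(Add(-70, Add(Rational(-14, 3), Rational(-14, 3))), -127), -2208), -1) = Pow(Add(Mul(Add(-70, Rational(-28, 3)), -127), -2208), -1) = Pow(Add(Mul(Rational(-238, 3), -127), -2208), -1) = Pow(Add(Rational(30226, 3), -2208), -1) = Pow(Rational(23602, 3), -1) = Rational(3, 23602)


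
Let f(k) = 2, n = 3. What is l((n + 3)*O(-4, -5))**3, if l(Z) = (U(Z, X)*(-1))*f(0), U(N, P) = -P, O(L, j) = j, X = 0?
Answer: 0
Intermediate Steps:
l(Z) = 0 (l(Z) = (-1*0*(-1))*2 = (0*(-1))*2 = 0*2 = 0)
l((n + 3)*O(-4, -5))**3 = 0**3 = 0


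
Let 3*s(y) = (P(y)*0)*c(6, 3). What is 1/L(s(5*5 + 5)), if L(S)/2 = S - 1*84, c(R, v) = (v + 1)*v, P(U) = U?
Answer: -1/168 ≈ -0.0059524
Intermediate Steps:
c(R, v) = v*(1 + v) (c(R, v) = (1 + v)*v = v*(1 + v))
s(y) = 0 (s(y) = ((y*0)*(3*(1 + 3)))/3 = (0*(3*4))/3 = (0*12)/3 = (⅓)*0 = 0)
L(S) = -168 + 2*S (L(S) = 2*(S - 1*84) = 2*(S - 84) = 2*(-84 + S) = -168 + 2*S)
1/L(s(5*5 + 5)) = 1/(-168 + 2*0) = 1/(-168 + 0) = 1/(-168) = -1/168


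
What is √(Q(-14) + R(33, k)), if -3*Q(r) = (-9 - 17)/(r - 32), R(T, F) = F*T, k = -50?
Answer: I*√7856547/69 ≈ 40.622*I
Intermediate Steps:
Q(r) = 26/(3*(-32 + r)) (Q(r) = -(-9 - 17)/(3*(r - 32)) = -(-26)/(3*(-32 + r)) = 26/(3*(-32 + r)))
√(Q(-14) + R(33, k)) = √(26/(3*(-32 - 14)) - 50*33) = √((26/3)/(-46) - 1650) = √((26/3)*(-1/46) - 1650) = √(-13/69 - 1650) = √(-113863/69) = I*√7856547/69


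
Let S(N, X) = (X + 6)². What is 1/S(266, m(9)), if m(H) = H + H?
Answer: 1/576 ≈ 0.0017361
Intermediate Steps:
m(H) = 2*H
S(N, X) = (6 + X)²
1/S(266, m(9)) = 1/((6 + 2*9)²) = 1/((6 + 18)²) = 1/(24²) = 1/576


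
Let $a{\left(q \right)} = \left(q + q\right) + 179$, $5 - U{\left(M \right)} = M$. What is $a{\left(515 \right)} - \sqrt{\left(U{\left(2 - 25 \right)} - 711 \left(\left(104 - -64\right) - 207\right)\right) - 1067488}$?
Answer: $1209 - 7 i \sqrt{21219} \approx 1209.0 - 1019.7 i$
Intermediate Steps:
$U{\left(M \right)} = 5 - M$
$a{\left(q \right)} = 179 + 2 q$ ($a{\left(q \right)} = 2 q + 179 = 179 + 2 q$)
$a{\left(515 \right)} - \sqrt{\left(U{\left(2 - 25 \right)} - 711 \left(\left(104 - -64\right) - 207\right)\right) - 1067488} = \left(179 + 2 \cdot 515\right) - \sqrt{\left(\left(5 - \left(2 - 25\right)\right) - 711 \left(\left(104 - -64\right) - 207\right)\right) - 1067488} = \left(179 + 1030\right) - \sqrt{\left(\left(5 - \left(2 - 25\right)\right) - 711 \left(\left(104 + 64\right) - 207\right)\right) - 1067488} = 1209 - \sqrt{\left(\left(5 - -23\right) - 711 \left(168 - 207\right)\right) - 1067488} = 1209 - \sqrt{\left(\left(5 + 23\right) - -27729\right) - 1067488} = 1209 - \sqrt{\left(28 + 27729\right) - 1067488} = 1209 - \sqrt{27757 - 1067488} = 1209 - \sqrt{-1039731} = 1209 - 7 i \sqrt{21219}$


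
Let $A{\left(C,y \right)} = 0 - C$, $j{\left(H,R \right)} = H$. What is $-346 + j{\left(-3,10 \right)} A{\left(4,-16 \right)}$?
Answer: $-334$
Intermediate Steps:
$A{\left(C,y \right)} = - C$
$-346 + j{\left(-3,10 \right)} A{\left(4,-16 \right)} = -346 - 3 \left(\left(-1\right) 4\right) = -346 - -12 = -346 + 12 = -334$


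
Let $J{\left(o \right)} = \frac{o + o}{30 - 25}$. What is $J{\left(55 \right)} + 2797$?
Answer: $2819$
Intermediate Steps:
$J{\left(o \right)} = \frac{2 o}{5}$
$J{\left(55 \right)} + 2797 = \frac{2}{5} \cdot 55 + 2797 = 22 + 2797 = 2819$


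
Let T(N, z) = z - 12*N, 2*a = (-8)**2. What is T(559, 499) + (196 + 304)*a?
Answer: 9791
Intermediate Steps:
a = 32 (a = (1/2)*(-8)**2 = (1/2)*64 = 32)
T(559, 499) + (196 + 304)*a = (499 - 12*559) + (196 + 304)*32 = (499 - 6708) + 500*32 = -6209 + 16000 = 9791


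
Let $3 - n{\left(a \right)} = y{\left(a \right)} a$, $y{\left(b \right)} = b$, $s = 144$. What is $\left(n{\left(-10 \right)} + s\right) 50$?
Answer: $2350$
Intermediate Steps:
$n{\left(a \right)} = 3 - a^{2}$ ($n{\left(a \right)} = 3 - a a = 3 - a^{2}$)
$\left(n{\left(-10 \right)} + s\right) 50 = \left(\left(3 - \left(-10\right)^{2}\right) + 144\right) 50 = \left(\left(3 - 100\right) + 144\right) 50 = \left(-97 + 144\right) 50 = 47 \cdot 50 = 2350$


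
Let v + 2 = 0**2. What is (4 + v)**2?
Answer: 4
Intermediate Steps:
v = -2 (v = -2 + 0**2 = -2 + 0 = -2)
(4 + v)**2 = (4 - 2)**2 = 2**2 = 4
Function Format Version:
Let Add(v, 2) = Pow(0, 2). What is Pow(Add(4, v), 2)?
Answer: 4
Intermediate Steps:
v = -2 (v = Add(-2, Pow(0, 2)) = Add(-2, 0) = -2)
Pow(Add(4, v), 2) = Pow(Add(4, -2), 2) = Pow(2, 2) = 4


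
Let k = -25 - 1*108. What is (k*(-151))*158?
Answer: 3173114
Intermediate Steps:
k = -133 (k = -25 - 108 = -133)
(k*(-151))*158 = -133*(-151)*158 = 20083*158 = 3173114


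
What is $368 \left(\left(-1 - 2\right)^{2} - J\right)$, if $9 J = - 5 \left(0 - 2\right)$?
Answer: $\frac{26128}{9} \approx 2903.1$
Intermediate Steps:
$J = \frac{10}{9}$ ($J = \frac{\left(-5\right) \left(0 - 2\right)}{9} = \frac{\left(-5\right) \left(-2\right)}{9} = \frac{1}{9} \cdot 10 = \frac{10}{9} \approx 1.1111$)
$368 \left(\left(-1 - 2\right)^{2} - J\right) = 368 \left(\left(-1 - 2\right)^{2} - \frac{10}{9}\right) = 368 \left(\left(-3\right)^{2} - \frac{10}{9}\right) = 368 \left(9 - \frac{10}{9}\right) = 368 \cdot \frac{71}{9} = \frac{26128}{9}$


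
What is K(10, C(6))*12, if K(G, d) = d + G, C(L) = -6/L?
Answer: 108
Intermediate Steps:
K(G, d) = G + d
K(10, C(6))*12 = (10 - 6/6)*12 = (10 - 6*⅙)*12 = (10 - 1)*12 = 9*12 = 108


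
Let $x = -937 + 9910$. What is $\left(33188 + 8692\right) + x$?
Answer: $50853$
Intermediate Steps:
$x = 8973$
$\left(33188 + 8692\right) + x = \left(33188 + 8692\right) + 8973 = 41880 + 8973 = 50853$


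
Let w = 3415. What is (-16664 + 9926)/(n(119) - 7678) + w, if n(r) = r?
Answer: 25820723/7559 ≈ 3415.9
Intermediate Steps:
(-16664 + 9926)/(n(119) - 7678) + w = (-16664 + 9926)/(119 - 7678) + 3415 = -6738/(-7559) + 3415 = -6738*(-1/7559) + 3415 = 6738/7559 + 3415 = 25820723/7559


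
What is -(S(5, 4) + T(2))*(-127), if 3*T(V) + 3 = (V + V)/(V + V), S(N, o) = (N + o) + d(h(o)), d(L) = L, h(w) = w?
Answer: 4699/3 ≈ 1566.3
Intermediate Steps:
S(N, o) = N + 2*o (S(N, o) = (N + o) + o = N + 2*o)
T(V) = -⅔ (T(V) = -1 + ((V + V)/(V + V))/3 = -1 + ((2*V)/((2*V)))/3 = -1 + ((2*V)*(1/(2*V)))/3 = -1 + (⅓)*1 = -1 + ⅓ = -⅔)
-(S(5, 4) + T(2))*(-127) = -((5 + 2*4) - ⅔)*(-127) = -((5 + 8) - ⅔)*(-127) = -(13 - ⅔)*(-127) = -37*(-127)/3 = -1*(-4699/3) = 4699/3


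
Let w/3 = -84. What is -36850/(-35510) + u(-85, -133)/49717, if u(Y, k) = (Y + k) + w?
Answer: 2709525/2635001 ≈ 1.0283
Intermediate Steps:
w = -252 (w = 3*(-84) = -252)
u(Y, k) = -252 + Y + k (u(Y, k) = (Y + k) - 252 = -252 + Y + k)
-36850/(-35510) + u(-85, -133)/49717 = -36850/(-35510) + (-252 - 85 - 133)/49717 = -36850*(-1/35510) - 470*1/49717 = 55/53 - 470/49717 = 2709525/2635001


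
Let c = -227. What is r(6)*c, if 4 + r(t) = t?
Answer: -454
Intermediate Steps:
r(t) = -4 + t
r(6)*c = (-4 + 6)*(-227) = 2*(-227) = -454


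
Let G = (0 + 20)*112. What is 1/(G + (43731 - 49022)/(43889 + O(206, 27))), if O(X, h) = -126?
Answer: 43763/98023829 ≈ 0.00044645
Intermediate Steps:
G = 2240 (G = 20*112 = 2240)
1/(G + (43731 - 49022)/(43889 + O(206, 27))) = 1/(2240 + (43731 - 49022)/(43889 - 126)) = 1/(2240 - 5291/43763) = 1/(98023829/43763) = 43763/98023829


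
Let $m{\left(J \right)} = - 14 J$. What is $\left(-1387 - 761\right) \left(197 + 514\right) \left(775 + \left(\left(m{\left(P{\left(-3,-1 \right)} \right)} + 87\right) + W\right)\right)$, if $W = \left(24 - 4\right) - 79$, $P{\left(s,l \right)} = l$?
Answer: $-1247745276$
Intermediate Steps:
$W = -59$ ($W = 20 - 79 = -59$)
$\left(-1387 - 761\right) \left(197 + 514\right) \left(775 + \left(\left(m{\left(P{\left(-3,-1 \right)} \right)} + 87\right) + W\right)\right) = \left(-1387 - 761\right) \left(197 + 514\right) \left(775 + \left(\left(\left(-14\right) \left(-1\right) + 87\right) - 59\right)\right) = - 2148 \cdot 711 \left(775 + \left(\left(14 + 87\right) - 59\right)\right) = - 2148 \cdot 711 \left(775 + \left(101 - 59\right)\right) = - 2148 \cdot 711 \left(775 + 42\right) = - 2148 \cdot 711 \cdot 817 = \left(-2148\right) 580887 = -1247745276$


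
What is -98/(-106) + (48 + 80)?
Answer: 6833/53 ≈ 128.92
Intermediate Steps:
-98/(-106) + (48 + 80) = -1/106*(-98) + 128 = 49/53 + 128 = 6833/53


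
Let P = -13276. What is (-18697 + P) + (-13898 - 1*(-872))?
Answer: -44999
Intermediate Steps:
(-18697 + P) + (-13898 - 1*(-872)) = (-18697 - 13276) + (-13898 - 1*(-872)) = -31973 + (-13898 + 872) = -31973 - 13026 = -44999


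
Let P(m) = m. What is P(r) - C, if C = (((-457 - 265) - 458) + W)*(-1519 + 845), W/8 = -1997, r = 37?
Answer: -11563107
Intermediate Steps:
W = -15976 (W = 8*(-1997) = -15976)
C = 11563144 (C = (((-457 - 265) - 458) - 15976)*(-1519 + 845) = ((-722 - 458) - 15976)*(-674) = (-1180 - 15976)*(-674) = -17156*(-674) = 11563144)
P(r) - C = 37 - 1*11563144 = 37 - 11563144 = -11563107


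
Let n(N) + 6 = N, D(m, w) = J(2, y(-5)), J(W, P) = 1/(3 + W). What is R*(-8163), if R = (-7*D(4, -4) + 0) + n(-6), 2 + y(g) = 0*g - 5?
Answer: 546921/5 ≈ 1.0938e+5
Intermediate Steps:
y(g) = -7 (y(g) = -2 + (0*g - 5) = -2 + (0 - 5) = -2 - 5 = -7)
D(m, w) = ⅕ (D(m, w) = 1/(3 + 2) = 1/5 = ⅕)
n(N) = -6 + N
R = -67/5 (R = (-7*⅕ + 0) + (-6 - 6) = (-7/5 + 0) - 12 = -7/5 - 12 = -67/5 ≈ -13.400)
R*(-8163) = -67/5*(-8163) = 546921/5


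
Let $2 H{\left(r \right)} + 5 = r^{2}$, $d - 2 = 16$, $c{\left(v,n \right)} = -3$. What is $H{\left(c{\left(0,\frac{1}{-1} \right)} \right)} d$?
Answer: $36$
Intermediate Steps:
$d = 18$ ($d = 2 + 16 = 18$)
$H{\left(r \right)} = - \frac{5}{2} + \frac{r^{2}}{2}$
$H{\left(c{\left(0,\frac{1}{-1} \right)} \right)} d = \left(- \frac{5}{2} + \frac{\left(-3\right)^{2}}{2}\right) 18 = \left(- \frac{5}{2} + \frac{1}{2} \cdot 9\right) 18 = \left(- \frac{5}{2} + \frac{9}{2}\right) 18 = 2 \cdot 18 = 36$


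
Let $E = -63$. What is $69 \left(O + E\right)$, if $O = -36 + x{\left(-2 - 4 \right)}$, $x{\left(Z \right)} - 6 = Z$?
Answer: $-6831$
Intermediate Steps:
$x{\left(Z \right)} = 6 + Z$
$O = -36$ ($O = -36 + \left(6 - 6\right) = -36 + 0 = -36$)
$69 \left(O + E\right) = 69 \left(-36 - 63\right) = 69 \left(-99\right) = -6831$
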